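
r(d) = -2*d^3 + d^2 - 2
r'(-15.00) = -1380.00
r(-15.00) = 6973.00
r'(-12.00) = -888.00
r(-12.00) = 3598.00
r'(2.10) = -22.26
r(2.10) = -16.11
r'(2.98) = -47.32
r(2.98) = -46.05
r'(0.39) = -0.13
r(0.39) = -1.97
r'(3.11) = -51.81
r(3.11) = -52.49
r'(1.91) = -18.07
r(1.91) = -12.29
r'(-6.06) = -232.46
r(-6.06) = 479.81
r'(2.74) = -39.57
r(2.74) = -35.63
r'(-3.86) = -97.12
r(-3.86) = 127.92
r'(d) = -6*d^2 + 2*d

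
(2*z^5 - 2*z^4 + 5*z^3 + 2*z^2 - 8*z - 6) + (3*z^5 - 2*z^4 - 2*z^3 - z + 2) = 5*z^5 - 4*z^4 + 3*z^3 + 2*z^2 - 9*z - 4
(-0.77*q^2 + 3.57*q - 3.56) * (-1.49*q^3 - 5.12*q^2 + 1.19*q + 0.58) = 1.1473*q^5 - 1.3769*q^4 - 13.8903*q^3 + 22.0289*q^2 - 2.1658*q - 2.0648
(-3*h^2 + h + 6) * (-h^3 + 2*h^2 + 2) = 3*h^5 - 7*h^4 - 4*h^3 + 6*h^2 + 2*h + 12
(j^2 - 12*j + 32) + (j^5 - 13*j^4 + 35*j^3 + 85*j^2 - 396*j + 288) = j^5 - 13*j^4 + 35*j^3 + 86*j^2 - 408*j + 320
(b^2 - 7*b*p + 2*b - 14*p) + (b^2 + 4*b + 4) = 2*b^2 - 7*b*p + 6*b - 14*p + 4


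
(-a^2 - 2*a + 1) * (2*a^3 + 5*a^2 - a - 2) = -2*a^5 - 9*a^4 - 7*a^3 + 9*a^2 + 3*a - 2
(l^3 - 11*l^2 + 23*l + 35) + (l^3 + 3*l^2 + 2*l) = 2*l^3 - 8*l^2 + 25*l + 35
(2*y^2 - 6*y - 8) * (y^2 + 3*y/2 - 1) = 2*y^4 - 3*y^3 - 19*y^2 - 6*y + 8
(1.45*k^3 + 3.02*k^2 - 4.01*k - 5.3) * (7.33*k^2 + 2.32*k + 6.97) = 10.6285*k^5 + 25.5006*k^4 - 12.2804*k^3 - 27.1028*k^2 - 40.2457*k - 36.941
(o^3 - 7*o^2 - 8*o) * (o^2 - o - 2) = o^5 - 8*o^4 - 3*o^3 + 22*o^2 + 16*o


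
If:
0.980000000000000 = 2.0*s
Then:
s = 0.49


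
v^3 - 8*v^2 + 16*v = v*(v - 4)^2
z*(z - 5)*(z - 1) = z^3 - 6*z^2 + 5*z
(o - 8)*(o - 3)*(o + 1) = o^3 - 10*o^2 + 13*o + 24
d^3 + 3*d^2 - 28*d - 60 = (d - 5)*(d + 2)*(d + 6)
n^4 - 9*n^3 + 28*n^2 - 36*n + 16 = (n - 4)*(n - 2)^2*(n - 1)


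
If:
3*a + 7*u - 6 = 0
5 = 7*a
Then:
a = 5/7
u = 27/49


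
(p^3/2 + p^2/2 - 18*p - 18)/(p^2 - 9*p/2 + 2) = (p^3 + p^2 - 36*p - 36)/(2*p^2 - 9*p + 4)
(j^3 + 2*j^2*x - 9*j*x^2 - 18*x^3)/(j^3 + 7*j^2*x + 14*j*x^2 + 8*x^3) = (j^2 - 9*x^2)/(j^2 + 5*j*x + 4*x^2)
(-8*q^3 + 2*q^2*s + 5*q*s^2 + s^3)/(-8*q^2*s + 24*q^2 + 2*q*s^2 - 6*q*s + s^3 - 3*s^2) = (2*q^2 - q*s - s^2)/(2*q*s - 6*q - s^2 + 3*s)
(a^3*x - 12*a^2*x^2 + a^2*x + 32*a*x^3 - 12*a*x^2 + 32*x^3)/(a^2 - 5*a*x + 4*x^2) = x*(-a^2 + 8*a*x - a + 8*x)/(-a + x)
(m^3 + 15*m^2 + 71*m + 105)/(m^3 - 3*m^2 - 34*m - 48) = (m^2 + 12*m + 35)/(m^2 - 6*m - 16)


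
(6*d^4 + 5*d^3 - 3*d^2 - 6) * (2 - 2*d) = -12*d^5 + 2*d^4 + 16*d^3 - 6*d^2 + 12*d - 12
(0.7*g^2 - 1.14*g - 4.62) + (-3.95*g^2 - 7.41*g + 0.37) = -3.25*g^2 - 8.55*g - 4.25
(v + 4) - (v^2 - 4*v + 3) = -v^2 + 5*v + 1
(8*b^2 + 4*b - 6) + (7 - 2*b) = 8*b^2 + 2*b + 1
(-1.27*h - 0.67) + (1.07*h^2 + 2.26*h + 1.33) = 1.07*h^2 + 0.99*h + 0.66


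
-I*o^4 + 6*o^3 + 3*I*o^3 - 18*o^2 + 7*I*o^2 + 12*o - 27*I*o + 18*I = (o - 2)*(o + 3*I)^2*(-I*o + I)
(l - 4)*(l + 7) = l^2 + 3*l - 28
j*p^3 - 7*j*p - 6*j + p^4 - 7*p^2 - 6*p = (j + p)*(p - 3)*(p + 1)*(p + 2)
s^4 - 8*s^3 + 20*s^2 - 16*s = s*(s - 4)*(s - 2)^2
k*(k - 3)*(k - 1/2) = k^3 - 7*k^2/2 + 3*k/2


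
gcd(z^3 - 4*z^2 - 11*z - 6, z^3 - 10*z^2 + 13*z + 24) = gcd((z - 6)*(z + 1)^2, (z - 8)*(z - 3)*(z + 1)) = z + 1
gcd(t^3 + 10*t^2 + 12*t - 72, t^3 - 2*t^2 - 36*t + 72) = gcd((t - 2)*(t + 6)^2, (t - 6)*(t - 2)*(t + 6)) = t^2 + 4*t - 12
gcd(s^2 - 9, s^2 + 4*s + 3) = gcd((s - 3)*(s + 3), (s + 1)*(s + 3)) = s + 3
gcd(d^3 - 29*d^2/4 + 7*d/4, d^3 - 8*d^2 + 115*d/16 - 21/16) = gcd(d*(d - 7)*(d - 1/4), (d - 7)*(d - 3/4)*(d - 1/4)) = d^2 - 29*d/4 + 7/4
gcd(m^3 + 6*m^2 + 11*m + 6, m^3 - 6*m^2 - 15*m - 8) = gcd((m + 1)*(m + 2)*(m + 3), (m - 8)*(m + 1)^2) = m + 1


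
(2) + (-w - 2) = -w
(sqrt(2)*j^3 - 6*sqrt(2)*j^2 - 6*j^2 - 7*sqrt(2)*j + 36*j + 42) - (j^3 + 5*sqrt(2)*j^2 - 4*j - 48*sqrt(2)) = -j^3 + sqrt(2)*j^3 - 11*sqrt(2)*j^2 - 6*j^2 - 7*sqrt(2)*j + 40*j + 42 + 48*sqrt(2)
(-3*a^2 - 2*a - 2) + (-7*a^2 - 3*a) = -10*a^2 - 5*a - 2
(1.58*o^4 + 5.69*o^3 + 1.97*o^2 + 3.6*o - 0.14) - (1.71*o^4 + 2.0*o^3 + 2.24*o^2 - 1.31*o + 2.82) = -0.13*o^4 + 3.69*o^3 - 0.27*o^2 + 4.91*o - 2.96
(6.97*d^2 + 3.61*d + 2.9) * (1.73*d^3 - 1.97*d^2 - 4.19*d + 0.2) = 12.0581*d^5 - 7.4856*d^4 - 31.299*d^3 - 19.4449*d^2 - 11.429*d + 0.58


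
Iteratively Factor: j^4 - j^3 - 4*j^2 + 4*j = (j - 2)*(j^3 + j^2 - 2*j) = (j - 2)*(j - 1)*(j^2 + 2*j) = j*(j - 2)*(j - 1)*(j + 2)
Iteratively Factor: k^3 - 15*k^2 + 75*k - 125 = (k - 5)*(k^2 - 10*k + 25) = (k - 5)^2*(k - 5)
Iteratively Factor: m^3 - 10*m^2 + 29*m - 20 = (m - 1)*(m^2 - 9*m + 20) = (m - 4)*(m - 1)*(m - 5)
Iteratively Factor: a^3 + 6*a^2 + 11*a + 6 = (a + 3)*(a^2 + 3*a + 2) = (a + 2)*(a + 3)*(a + 1)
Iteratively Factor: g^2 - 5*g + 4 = (g - 4)*(g - 1)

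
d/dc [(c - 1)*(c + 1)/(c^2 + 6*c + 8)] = 6*(c^2 + 3*c + 1)/(c^4 + 12*c^3 + 52*c^2 + 96*c + 64)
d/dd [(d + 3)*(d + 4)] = 2*d + 7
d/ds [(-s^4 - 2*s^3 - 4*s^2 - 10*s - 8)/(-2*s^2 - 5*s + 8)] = (4*s^5 + 19*s^4 - 12*s^3 - 48*s^2 - 96*s - 120)/(4*s^4 + 20*s^3 - 7*s^2 - 80*s + 64)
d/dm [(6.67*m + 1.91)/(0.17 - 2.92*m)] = (19.596412*m - 1.140887)/(2.92*m - 0.17)^3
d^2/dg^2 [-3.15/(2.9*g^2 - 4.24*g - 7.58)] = (-52.983*g^2 + 77.4648*g + 3.15*(5.8*g - 4.24)*(11.6*g - 8.48) + 138.4866)/(-2.9*g^2 + 4.24*g + 7.58)^3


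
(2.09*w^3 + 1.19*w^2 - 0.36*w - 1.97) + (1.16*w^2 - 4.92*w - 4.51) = 2.09*w^3 + 2.35*w^2 - 5.28*w - 6.48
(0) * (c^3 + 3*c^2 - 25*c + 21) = 0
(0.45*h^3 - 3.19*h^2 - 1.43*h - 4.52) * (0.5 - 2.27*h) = -1.0215*h^4 + 7.4663*h^3 + 1.6511*h^2 + 9.5454*h - 2.26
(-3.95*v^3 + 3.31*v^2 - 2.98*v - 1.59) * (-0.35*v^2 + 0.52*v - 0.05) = 1.3825*v^5 - 3.2125*v^4 + 2.9617*v^3 - 1.1586*v^2 - 0.6778*v + 0.0795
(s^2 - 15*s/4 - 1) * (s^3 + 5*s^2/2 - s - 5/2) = s^5 - 5*s^4/4 - 91*s^3/8 - 5*s^2/4 + 83*s/8 + 5/2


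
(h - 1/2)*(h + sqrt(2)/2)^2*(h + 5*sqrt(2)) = h^4 - h^3/2 + 6*sqrt(2)*h^3 - 3*sqrt(2)*h^2 + 21*h^2/2 - 21*h/4 + 5*sqrt(2)*h/2 - 5*sqrt(2)/4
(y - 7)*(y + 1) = y^2 - 6*y - 7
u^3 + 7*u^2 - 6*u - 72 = (u - 3)*(u + 4)*(u + 6)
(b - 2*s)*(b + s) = b^2 - b*s - 2*s^2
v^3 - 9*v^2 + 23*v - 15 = (v - 5)*(v - 3)*(v - 1)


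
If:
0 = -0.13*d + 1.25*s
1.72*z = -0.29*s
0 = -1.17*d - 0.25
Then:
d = -0.21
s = -0.02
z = 0.00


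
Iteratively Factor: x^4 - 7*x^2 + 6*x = (x - 2)*(x^3 + 2*x^2 - 3*x) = (x - 2)*(x + 3)*(x^2 - x) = (x - 2)*(x - 1)*(x + 3)*(x)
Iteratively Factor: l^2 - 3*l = (l)*(l - 3)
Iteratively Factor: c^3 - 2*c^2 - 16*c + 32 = (c - 2)*(c^2 - 16) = (c - 2)*(c + 4)*(c - 4)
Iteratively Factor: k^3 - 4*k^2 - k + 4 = (k + 1)*(k^2 - 5*k + 4) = (k - 1)*(k + 1)*(k - 4)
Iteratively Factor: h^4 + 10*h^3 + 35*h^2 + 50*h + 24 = (h + 2)*(h^3 + 8*h^2 + 19*h + 12) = (h + 2)*(h + 4)*(h^2 + 4*h + 3) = (h + 2)*(h + 3)*(h + 4)*(h + 1)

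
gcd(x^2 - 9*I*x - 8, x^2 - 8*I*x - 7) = x - I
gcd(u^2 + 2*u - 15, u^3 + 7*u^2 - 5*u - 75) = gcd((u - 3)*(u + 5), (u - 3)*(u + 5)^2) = u^2 + 2*u - 15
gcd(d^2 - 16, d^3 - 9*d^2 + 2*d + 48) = 1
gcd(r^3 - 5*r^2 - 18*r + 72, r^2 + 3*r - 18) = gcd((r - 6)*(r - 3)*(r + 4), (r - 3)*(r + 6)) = r - 3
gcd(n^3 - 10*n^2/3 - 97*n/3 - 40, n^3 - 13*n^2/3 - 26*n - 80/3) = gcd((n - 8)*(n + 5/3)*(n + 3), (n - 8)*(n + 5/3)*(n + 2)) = n^2 - 19*n/3 - 40/3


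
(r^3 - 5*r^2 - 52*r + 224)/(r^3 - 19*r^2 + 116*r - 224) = (r + 7)/(r - 7)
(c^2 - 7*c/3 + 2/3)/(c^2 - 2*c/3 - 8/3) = (3*c - 1)/(3*c + 4)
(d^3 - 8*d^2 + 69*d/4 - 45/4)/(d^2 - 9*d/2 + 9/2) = (2*d^2 - 13*d + 15)/(2*(d - 3))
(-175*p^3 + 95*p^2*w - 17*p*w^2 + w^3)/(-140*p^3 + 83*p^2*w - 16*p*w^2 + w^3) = (5*p - w)/(4*p - w)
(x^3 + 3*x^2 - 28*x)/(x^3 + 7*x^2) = (x - 4)/x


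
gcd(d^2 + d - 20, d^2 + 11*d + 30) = d + 5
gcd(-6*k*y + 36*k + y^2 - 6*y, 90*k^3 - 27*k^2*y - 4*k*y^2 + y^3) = -6*k + y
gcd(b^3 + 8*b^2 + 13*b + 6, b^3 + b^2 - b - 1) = b^2 + 2*b + 1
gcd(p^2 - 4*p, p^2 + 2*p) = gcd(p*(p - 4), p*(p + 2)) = p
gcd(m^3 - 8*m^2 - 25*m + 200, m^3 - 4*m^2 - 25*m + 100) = m^2 - 25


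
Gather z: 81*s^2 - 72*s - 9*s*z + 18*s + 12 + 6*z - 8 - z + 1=81*s^2 - 54*s + z*(5 - 9*s) + 5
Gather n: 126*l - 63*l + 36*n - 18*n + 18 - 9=63*l + 18*n + 9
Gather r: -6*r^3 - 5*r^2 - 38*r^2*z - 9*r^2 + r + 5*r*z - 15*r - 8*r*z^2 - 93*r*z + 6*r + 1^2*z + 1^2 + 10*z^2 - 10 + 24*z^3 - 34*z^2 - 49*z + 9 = -6*r^3 + r^2*(-38*z - 14) + r*(-8*z^2 - 88*z - 8) + 24*z^3 - 24*z^2 - 48*z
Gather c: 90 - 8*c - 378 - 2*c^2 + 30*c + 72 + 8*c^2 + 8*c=6*c^2 + 30*c - 216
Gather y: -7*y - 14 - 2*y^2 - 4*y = -2*y^2 - 11*y - 14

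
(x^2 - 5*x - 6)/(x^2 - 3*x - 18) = (x + 1)/(x + 3)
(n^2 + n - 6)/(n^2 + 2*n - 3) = (n - 2)/(n - 1)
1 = 1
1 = 1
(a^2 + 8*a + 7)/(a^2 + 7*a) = (a + 1)/a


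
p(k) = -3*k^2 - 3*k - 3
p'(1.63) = -12.78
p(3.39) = -47.65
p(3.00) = -39.00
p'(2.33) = -16.98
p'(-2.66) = 12.96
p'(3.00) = -21.00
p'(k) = -6*k - 3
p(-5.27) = -70.51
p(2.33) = -26.28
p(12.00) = -471.00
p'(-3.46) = 17.76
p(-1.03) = -3.09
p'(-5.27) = 28.62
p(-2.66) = -16.25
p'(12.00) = -75.00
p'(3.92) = -26.52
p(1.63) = -15.86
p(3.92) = -60.86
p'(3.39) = -23.34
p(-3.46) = -28.53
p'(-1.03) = 3.18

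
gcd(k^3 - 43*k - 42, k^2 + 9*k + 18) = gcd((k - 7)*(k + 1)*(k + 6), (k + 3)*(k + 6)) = k + 6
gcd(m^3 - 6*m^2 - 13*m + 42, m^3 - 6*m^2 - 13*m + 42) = m^3 - 6*m^2 - 13*m + 42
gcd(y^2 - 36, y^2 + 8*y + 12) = y + 6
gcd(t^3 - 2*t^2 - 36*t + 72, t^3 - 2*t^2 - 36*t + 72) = t^3 - 2*t^2 - 36*t + 72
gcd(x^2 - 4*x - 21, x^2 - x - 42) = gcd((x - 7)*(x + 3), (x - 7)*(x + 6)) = x - 7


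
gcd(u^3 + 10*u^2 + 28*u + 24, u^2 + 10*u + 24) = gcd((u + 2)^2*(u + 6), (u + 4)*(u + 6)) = u + 6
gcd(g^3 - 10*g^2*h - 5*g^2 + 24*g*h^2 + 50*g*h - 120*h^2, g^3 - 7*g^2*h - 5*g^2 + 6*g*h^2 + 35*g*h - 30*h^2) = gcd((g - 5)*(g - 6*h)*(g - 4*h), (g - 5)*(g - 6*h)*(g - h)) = g^2 - 6*g*h - 5*g + 30*h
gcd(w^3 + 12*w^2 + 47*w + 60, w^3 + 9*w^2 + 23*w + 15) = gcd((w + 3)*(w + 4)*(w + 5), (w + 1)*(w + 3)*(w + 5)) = w^2 + 8*w + 15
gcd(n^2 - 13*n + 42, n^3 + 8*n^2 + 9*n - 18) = 1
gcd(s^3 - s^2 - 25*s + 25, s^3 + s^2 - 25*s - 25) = s^2 - 25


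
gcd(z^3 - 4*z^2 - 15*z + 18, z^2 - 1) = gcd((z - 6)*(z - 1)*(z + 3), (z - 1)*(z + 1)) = z - 1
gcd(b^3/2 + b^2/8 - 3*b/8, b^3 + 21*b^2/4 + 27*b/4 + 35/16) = 1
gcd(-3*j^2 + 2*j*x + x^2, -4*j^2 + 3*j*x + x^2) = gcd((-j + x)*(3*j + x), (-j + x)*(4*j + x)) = -j + x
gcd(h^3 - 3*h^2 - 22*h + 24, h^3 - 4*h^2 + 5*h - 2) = h - 1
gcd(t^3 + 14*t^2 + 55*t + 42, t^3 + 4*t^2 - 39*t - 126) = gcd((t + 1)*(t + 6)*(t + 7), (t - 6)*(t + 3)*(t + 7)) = t + 7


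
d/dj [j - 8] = 1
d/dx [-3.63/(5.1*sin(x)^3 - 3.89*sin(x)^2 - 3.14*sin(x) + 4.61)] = (55.539*sin(x)^2 - 28.2414*sin(x) - 11.3982)*cos(x)/(5.1*sin(x)^3 - 3.89*sin(x)^2 - 3.14*sin(x) + 4.61)^2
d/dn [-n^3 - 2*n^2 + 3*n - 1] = -3*n^2 - 4*n + 3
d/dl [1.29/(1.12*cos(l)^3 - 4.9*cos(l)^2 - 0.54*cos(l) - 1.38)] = (4.3344*cos(l)^2 - 12.642*cos(l) - 0.6966)*sin(l)/(-1.12*cos(l)^3 + 4.9*cos(l)^2 + 0.54*cos(l) + 1.38)^2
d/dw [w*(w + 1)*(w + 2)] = 3*w^2 + 6*w + 2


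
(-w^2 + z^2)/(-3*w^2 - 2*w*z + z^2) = (-w + z)/(-3*w + z)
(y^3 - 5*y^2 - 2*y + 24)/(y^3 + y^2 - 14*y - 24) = (y - 3)/(y + 3)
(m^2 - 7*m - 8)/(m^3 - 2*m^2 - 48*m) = (m + 1)/(m*(m + 6))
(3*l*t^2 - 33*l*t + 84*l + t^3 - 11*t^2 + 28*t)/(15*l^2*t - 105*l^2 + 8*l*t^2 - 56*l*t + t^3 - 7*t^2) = (t - 4)/(5*l + t)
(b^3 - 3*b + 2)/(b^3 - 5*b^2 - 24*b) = (-b^3 + 3*b - 2)/(b*(-b^2 + 5*b + 24))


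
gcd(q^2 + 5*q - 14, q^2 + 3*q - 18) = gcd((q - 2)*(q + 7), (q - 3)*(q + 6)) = 1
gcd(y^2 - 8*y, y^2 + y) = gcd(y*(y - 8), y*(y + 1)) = y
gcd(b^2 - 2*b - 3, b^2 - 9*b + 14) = 1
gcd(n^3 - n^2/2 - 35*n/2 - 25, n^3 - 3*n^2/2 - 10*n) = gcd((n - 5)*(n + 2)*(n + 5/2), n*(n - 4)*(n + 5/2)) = n + 5/2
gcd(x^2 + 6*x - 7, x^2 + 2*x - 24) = 1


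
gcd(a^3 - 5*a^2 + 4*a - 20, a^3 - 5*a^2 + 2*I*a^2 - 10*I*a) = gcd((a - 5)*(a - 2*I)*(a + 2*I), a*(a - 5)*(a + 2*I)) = a^2 + a*(-5 + 2*I) - 10*I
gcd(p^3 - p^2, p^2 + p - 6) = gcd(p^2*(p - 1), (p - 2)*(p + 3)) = 1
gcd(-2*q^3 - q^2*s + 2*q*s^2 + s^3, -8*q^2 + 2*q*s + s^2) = 1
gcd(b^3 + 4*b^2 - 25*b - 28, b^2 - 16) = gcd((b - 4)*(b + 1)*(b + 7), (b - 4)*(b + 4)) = b - 4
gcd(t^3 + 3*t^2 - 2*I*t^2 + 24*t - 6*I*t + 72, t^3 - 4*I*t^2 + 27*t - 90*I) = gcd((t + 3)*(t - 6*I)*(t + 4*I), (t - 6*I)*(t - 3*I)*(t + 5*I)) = t - 6*I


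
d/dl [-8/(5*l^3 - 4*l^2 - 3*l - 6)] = 8*(15*l^2 - 8*l - 3)/(-5*l^3 + 4*l^2 + 3*l + 6)^2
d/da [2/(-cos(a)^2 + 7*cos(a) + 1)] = 2*(7 - 2*cos(a))*sin(a)/(sin(a)^2 + 7*cos(a))^2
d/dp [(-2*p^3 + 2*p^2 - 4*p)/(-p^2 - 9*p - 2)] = 2*(p^4 + 18*p^3 - 5*p^2 - 4*p + 4)/(p^4 + 18*p^3 + 85*p^2 + 36*p + 4)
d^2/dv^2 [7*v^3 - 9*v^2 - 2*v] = 42*v - 18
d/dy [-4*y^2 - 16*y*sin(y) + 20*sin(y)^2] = -16*y*cos(y) - 8*y - 16*sin(y) + 20*sin(2*y)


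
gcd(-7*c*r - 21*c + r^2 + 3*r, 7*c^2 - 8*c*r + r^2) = -7*c + r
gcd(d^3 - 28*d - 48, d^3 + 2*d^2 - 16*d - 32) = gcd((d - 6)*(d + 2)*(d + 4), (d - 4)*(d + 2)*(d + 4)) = d^2 + 6*d + 8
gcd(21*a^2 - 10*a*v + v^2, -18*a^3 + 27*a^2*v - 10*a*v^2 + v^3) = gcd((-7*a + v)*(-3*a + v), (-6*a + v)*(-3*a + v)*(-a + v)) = -3*a + v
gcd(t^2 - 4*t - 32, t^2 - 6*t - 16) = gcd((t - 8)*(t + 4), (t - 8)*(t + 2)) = t - 8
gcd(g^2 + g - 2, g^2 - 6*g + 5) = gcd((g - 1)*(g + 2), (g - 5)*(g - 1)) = g - 1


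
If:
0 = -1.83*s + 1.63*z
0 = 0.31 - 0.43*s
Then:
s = 0.72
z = 0.81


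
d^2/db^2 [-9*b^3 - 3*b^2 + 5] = -54*b - 6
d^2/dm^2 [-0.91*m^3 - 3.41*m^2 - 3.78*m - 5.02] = -5.46*m - 6.82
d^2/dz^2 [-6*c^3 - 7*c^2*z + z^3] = 6*z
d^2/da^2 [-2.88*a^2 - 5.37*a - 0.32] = -5.76000000000000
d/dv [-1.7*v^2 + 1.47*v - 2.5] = 1.47 - 3.4*v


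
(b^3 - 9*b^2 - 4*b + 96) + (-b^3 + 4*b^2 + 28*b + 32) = -5*b^2 + 24*b + 128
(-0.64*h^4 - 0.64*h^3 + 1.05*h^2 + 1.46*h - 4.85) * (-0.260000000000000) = 0.1664*h^4 + 0.1664*h^3 - 0.273*h^2 - 0.3796*h + 1.261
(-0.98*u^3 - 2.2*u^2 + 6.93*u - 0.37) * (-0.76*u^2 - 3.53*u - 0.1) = 0.7448*u^5 + 5.1314*u^4 + 2.5972*u^3 - 23.9617*u^2 + 0.6131*u + 0.037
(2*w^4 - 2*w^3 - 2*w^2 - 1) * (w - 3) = 2*w^5 - 8*w^4 + 4*w^3 + 6*w^2 - w + 3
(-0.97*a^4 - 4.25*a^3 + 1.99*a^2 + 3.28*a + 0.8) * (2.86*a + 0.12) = -2.7742*a^5 - 12.2714*a^4 + 5.1814*a^3 + 9.6196*a^2 + 2.6816*a + 0.096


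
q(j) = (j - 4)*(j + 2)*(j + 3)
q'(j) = (j - 4)*(j + 2) + (j - 4)*(j + 3) + (j + 2)*(j + 3) = 3*j^2 + 2*j - 14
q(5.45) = 91.28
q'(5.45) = 86.01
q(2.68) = -35.09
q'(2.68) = 12.91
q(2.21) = -39.26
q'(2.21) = 5.07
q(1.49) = -39.33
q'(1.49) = -4.36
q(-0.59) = -15.60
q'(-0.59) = -14.14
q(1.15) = -37.26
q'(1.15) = -7.73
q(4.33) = 15.31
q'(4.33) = 50.91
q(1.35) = -38.62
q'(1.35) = -5.83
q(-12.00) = -1440.00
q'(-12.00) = 394.00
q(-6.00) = -120.00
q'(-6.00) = 82.00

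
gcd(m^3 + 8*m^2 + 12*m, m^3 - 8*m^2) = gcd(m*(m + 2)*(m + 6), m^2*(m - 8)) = m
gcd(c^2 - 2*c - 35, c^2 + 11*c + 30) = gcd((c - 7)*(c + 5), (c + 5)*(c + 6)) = c + 5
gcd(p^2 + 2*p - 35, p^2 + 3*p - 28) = p + 7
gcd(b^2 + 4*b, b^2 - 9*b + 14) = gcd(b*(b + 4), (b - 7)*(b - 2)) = 1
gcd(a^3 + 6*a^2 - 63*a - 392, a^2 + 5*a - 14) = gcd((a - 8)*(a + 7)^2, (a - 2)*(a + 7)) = a + 7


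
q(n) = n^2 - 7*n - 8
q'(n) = 2*n - 7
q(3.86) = -20.12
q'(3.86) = 0.72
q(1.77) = -17.26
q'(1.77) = -3.46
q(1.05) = -14.25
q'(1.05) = -4.90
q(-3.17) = 24.24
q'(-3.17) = -13.34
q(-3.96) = 35.40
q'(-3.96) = -14.92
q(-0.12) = -7.15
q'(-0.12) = -7.24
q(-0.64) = -3.11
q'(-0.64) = -8.28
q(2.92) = -19.91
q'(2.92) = -1.16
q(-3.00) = 22.00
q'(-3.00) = -13.00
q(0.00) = -8.00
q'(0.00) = -7.00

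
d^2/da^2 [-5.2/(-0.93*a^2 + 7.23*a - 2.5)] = (-8.99496*a^2 + 69.92856*a + 5.2*(1.86*a - 7.23)*(3.72*a - 14.46) - 24.18)/(0.93*a^2 - 7.23*a + 2.5)^3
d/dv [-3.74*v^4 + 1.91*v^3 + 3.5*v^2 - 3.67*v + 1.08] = -14.96*v^3 + 5.73*v^2 + 7.0*v - 3.67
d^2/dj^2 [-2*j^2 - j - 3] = -4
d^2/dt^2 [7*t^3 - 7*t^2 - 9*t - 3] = 42*t - 14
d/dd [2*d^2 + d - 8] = 4*d + 1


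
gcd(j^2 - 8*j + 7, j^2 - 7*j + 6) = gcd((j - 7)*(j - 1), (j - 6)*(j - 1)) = j - 1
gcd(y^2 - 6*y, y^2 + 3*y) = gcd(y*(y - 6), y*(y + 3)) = y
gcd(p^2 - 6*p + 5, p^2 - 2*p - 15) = p - 5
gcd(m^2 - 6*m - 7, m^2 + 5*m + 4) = m + 1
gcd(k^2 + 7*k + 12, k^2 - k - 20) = k + 4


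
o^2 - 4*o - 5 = (o - 5)*(o + 1)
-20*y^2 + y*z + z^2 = (-4*y + z)*(5*y + z)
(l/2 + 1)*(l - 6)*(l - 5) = l^3/2 - 9*l^2/2 + 4*l + 30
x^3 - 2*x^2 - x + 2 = (x - 2)*(x - 1)*(x + 1)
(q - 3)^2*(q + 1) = q^3 - 5*q^2 + 3*q + 9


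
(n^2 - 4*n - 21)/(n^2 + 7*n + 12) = (n - 7)/(n + 4)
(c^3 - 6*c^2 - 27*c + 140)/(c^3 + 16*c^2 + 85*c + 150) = (c^2 - 11*c + 28)/(c^2 + 11*c + 30)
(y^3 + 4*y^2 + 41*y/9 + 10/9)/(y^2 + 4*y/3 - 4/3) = (9*y^2 + 18*y + 5)/(3*(3*y - 2))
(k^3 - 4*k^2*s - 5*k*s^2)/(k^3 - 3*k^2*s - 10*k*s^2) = (k + s)/(k + 2*s)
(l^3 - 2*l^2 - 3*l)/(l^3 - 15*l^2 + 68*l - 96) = l*(l + 1)/(l^2 - 12*l + 32)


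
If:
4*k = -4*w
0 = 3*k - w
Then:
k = 0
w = 0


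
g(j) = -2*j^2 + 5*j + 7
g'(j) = 5 - 4*j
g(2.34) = 7.75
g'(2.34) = -4.36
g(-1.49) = -4.89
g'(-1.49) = 10.96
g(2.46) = 7.20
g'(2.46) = -4.84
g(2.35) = 7.70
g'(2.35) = -4.40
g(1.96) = 9.12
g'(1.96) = -2.84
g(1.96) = 9.12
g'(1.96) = -2.84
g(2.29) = 7.96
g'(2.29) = -4.16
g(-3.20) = -29.48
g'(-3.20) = 17.80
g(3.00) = 4.00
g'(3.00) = -7.00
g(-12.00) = -341.00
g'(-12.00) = 53.00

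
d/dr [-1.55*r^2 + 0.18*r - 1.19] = 0.18 - 3.1*r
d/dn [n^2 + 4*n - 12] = 2*n + 4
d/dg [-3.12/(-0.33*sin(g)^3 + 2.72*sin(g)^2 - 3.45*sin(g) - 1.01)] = (-3.0888*sin(g)^2 + 16.9728*sin(g) - 10.764)*cos(g)/(0.33*sin(g)^3 - 2.72*sin(g)^2 + 3.45*sin(g) + 1.01)^2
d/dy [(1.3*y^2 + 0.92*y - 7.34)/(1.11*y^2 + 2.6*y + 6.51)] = (2.3588*y^2 + 33.2208*y + 25.0732)/(1.2321*y^4 + 5.772*y^3 + 21.2122*y^2 + 33.852*y + 42.3801)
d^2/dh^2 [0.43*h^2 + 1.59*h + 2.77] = 0.860000000000000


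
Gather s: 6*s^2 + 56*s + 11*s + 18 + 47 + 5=6*s^2 + 67*s + 70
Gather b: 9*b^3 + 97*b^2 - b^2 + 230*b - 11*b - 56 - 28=9*b^3 + 96*b^2 + 219*b - 84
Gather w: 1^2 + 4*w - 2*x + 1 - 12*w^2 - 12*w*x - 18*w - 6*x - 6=-12*w^2 + w*(-12*x - 14) - 8*x - 4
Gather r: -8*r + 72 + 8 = 80 - 8*r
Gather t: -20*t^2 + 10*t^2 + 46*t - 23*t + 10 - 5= -10*t^2 + 23*t + 5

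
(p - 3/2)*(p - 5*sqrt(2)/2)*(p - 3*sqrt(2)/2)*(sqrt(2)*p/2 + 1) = sqrt(2)*p^4/2 - 3*p^3 - 3*sqrt(2)*p^3/4 - sqrt(2)*p^2/4 + 9*p^2/2 + 3*sqrt(2)*p/8 + 15*p/2 - 45/4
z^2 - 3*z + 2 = (z - 2)*(z - 1)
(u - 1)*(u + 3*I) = u^2 - u + 3*I*u - 3*I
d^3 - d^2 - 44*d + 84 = (d - 6)*(d - 2)*(d + 7)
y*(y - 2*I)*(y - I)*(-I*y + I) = -I*y^4 - 3*y^3 + I*y^3 + 3*y^2 + 2*I*y^2 - 2*I*y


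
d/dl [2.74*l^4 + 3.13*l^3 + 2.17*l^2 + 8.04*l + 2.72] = 10.96*l^3 + 9.39*l^2 + 4.34*l + 8.04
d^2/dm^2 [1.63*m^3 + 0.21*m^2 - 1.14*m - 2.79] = 9.78*m + 0.42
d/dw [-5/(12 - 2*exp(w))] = -5*exp(w)/(2*(exp(w) - 6)^2)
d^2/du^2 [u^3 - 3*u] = 6*u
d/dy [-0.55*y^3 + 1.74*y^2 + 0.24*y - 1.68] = -1.65*y^2 + 3.48*y + 0.24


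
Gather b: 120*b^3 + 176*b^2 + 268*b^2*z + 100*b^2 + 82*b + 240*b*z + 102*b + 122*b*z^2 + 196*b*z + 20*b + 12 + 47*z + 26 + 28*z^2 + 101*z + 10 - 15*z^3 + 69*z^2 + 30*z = 120*b^3 + b^2*(268*z + 276) + b*(122*z^2 + 436*z + 204) - 15*z^3 + 97*z^2 + 178*z + 48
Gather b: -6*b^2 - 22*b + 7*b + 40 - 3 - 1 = -6*b^2 - 15*b + 36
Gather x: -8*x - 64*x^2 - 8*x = -64*x^2 - 16*x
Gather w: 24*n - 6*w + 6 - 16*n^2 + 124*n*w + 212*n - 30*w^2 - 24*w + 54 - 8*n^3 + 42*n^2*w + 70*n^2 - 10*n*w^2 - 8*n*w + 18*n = -8*n^3 + 54*n^2 + 254*n + w^2*(-10*n - 30) + w*(42*n^2 + 116*n - 30) + 60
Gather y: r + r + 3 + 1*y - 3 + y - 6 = 2*r + 2*y - 6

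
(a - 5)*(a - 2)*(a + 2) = a^3 - 5*a^2 - 4*a + 20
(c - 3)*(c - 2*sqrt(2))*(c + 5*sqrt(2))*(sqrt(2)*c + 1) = sqrt(2)*c^4 - 3*sqrt(2)*c^3 + 7*c^3 - 17*sqrt(2)*c^2 - 21*c^2 - 20*c + 51*sqrt(2)*c + 60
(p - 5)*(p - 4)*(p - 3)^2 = p^4 - 15*p^3 + 83*p^2 - 201*p + 180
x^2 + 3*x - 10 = (x - 2)*(x + 5)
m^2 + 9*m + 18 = (m + 3)*(m + 6)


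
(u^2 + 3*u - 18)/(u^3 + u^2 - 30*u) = (u - 3)/(u*(u - 5))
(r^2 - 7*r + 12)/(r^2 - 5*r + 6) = (r - 4)/(r - 2)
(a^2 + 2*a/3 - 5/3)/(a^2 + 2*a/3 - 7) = (3*a^2 + 2*a - 5)/(3*a^2 + 2*a - 21)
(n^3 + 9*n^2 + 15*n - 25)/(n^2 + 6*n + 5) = (n^2 + 4*n - 5)/(n + 1)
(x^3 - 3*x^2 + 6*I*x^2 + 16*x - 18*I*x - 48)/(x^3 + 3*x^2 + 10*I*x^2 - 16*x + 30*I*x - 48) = (x^2 - x*(3 + 2*I) + 6*I)/(x^2 + x*(3 + 2*I) + 6*I)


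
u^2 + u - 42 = (u - 6)*(u + 7)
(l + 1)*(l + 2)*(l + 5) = l^3 + 8*l^2 + 17*l + 10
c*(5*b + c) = 5*b*c + c^2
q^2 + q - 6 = (q - 2)*(q + 3)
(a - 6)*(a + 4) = a^2 - 2*a - 24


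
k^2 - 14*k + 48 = (k - 8)*(k - 6)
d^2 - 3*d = d*(d - 3)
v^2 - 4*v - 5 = (v - 5)*(v + 1)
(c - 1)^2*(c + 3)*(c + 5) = c^4 + 6*c^3 - 22*c + 15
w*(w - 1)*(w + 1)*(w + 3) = w^4 + 3*w^3 - w^2 - 3*w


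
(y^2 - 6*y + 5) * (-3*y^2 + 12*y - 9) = -3*y^4 + 30*y^3 - 96*y^2 + 114*y - 45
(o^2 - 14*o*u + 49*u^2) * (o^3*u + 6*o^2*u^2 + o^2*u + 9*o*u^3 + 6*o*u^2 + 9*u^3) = o^5*u - 8*o^4*u^2 + o^4*u - 26*o^3*u^3 - 8*o^3*u^2 + 168*o^2*u^4 - 26*o^2*u^3 + 441*o*u^5 + 168*o*u^4 + 441*u^5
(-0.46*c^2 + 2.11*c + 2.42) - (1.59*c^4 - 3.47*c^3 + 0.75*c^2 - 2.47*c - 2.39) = -1.59*c^4 + 3.47*c^3 - 1.21*c^2 + 4.58*c + 4.81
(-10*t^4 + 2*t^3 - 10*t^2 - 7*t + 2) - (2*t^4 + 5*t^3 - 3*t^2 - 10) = -12*t^4 - 3*t^3 - 7*t^2 - 7*t + 12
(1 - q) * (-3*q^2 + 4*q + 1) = 3*q^3 - 7*q^2 + 3*q + 1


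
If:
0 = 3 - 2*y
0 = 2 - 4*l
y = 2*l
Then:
No Solution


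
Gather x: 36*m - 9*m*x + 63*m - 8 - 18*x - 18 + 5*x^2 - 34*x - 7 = 99*m + 5*x^2 + x*(-9*m - 52) - 33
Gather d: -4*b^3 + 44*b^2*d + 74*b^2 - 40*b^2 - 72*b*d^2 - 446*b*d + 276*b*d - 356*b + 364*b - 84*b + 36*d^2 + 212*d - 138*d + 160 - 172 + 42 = -4*b^3 + 34*b^2 - 76*b + d^2*(36 - 72*b) + d*(44*b^2 - 170*b + 74) + 30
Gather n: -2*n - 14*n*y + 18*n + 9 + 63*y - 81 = n*(16 - 14*y) + 63*y - 72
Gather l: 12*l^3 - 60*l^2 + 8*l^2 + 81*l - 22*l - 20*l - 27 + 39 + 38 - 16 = 12*l^3 - 52*l^2 + 39*l + 34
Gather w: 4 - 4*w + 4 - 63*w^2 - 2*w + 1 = -63*w^2 - 6*w + 9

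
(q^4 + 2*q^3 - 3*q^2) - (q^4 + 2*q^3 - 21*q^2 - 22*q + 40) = 18*q^2 + 22*q - 40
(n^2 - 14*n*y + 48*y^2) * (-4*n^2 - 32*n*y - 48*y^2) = -4*n^4 + 24*n^3*y + 208*n^2*y^2 - 864*n*y^3 - 2304*y^4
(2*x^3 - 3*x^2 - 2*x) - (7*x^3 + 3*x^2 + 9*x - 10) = -5*x^3 - 6*x^2 - 11*x + 10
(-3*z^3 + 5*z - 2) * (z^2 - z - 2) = -3*z^5 + 3*z^4 + 11*z^3 - 7*z^2 - 8*z + 4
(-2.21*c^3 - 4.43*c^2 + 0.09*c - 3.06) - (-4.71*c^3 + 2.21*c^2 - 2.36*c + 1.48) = 2.5*c^3 - 6.64*c^2 + 2.45*c - 4.54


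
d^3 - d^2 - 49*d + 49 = (d - 7)*(d - 1)*(d + 7)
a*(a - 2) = a^2 - 2*a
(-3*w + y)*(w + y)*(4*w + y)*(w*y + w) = -12*w^4*y - 12*w^4 - 11*w^3*y^2 - 11*w^3*y + 2*w^2*y^3 + 2*w^2*y^2 + w*y^4 + w*y^3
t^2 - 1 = (t - 1)*(t + 1)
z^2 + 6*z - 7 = (z - 1)*(z + 7)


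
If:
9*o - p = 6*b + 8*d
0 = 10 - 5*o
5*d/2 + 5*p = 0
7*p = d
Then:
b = 3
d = 0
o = 2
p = 0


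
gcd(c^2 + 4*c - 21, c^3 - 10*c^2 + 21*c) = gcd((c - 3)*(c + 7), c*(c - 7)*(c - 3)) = c - 3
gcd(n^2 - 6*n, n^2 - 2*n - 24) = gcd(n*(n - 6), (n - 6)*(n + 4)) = n - 6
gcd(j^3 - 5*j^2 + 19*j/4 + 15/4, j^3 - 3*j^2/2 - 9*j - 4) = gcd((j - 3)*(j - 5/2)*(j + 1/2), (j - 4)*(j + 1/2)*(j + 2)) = j + 1/2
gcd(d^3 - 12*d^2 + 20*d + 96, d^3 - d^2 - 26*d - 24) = d - 6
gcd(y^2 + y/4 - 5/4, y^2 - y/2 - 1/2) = y - 1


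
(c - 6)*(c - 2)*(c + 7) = c^3 - c^2 - 44*c + 84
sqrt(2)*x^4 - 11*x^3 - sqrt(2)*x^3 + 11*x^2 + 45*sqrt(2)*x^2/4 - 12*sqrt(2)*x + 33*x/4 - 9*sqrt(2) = (x - 3/2)*(x - 4*sqrt(2))*(x - 3*sqrt(2)/2)*(sqrt(2)*x + sqrt(2)/2)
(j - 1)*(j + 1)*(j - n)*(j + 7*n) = j^4 + 6*j^3*n - 7*j^2*n^2 - j^2 - 6*j*n + 7*n^2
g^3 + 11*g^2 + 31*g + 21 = (g + 1)*(g + 3)*(g + 7)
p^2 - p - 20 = (p - 5)*(p + 4)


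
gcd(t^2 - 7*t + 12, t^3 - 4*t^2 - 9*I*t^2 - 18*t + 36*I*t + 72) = t - 4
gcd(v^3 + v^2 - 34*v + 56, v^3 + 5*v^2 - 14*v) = v^2 + 5*v - 14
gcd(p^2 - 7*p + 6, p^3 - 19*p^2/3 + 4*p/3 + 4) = p^2 - 7*p + 6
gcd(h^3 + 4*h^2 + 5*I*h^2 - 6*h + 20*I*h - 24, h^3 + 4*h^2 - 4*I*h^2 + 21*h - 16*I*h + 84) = h^2 + h*(4 + 3*I) + 12*I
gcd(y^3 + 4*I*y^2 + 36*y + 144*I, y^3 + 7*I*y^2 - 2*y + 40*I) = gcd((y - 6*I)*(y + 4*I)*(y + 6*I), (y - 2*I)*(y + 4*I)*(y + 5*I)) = y + 4*I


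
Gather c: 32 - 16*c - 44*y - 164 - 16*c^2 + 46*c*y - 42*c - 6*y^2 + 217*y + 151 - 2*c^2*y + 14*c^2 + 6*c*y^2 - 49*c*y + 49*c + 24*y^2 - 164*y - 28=c^2*(-2*y - 2) + c*(6*y^2 - 3*y - 9) + 18*y^2 + 9*y - 9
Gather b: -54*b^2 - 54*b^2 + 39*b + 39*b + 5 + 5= -108*b^2 + 78*b + 10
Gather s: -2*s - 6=-2*s - 6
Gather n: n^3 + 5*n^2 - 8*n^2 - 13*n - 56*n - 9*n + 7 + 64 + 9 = n^3 - 3*n^2 - 78*n + 80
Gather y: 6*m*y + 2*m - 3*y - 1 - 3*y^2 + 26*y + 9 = 2*m - 3*y^2 + y*(6*m + 23) + 8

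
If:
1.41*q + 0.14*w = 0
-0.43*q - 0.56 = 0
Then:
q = -1.30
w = 13.12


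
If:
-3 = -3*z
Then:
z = 1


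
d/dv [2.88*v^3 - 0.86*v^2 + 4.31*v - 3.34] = 8.64*v^2 - 1.72*v + 4.31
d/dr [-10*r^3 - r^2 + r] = -30*r^2 - 2*r + 1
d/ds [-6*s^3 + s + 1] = 1 - 18*s^2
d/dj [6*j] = 6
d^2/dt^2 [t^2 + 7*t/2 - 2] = 2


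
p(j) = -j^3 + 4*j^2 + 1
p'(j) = -3*j^2 + 8*j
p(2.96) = 10.11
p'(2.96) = -2.60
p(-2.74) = 51.60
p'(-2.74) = -44.44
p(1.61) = 7.20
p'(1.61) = 5.10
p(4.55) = -10.39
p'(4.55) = -25.71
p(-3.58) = 98.15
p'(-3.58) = -67.09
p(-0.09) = 1.03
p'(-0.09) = -0.74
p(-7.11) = 562.63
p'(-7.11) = -208.54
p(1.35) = 5.83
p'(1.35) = 5.33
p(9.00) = -404.00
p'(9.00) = -171.00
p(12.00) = -1151.00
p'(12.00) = -336.00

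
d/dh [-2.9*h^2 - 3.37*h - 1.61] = -5.8*h - 3.37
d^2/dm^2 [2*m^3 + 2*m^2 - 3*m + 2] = 12*m + 4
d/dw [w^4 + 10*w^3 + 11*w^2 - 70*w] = 4*w^3 + 30*w^2 + 22*w - 70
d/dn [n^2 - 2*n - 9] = 2*n - 2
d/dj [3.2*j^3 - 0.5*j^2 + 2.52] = j*(9.6*j - 1.0)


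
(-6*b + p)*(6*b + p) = -36*b^2 + p^2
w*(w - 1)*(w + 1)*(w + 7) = w^4 + 7*w^3 - w^2 - 7*w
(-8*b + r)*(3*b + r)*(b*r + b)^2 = -24*b^4*r^2 - 48*b^4*r - 24*b^4 - 5*b^3*r^3 - 10*b^3*r^2 - 5*b^3*r + b^2*r^4 + 2*b^2*r^3 + b^2*r^2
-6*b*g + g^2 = g*(-6*b + g)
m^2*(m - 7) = m^3 - 7*m^2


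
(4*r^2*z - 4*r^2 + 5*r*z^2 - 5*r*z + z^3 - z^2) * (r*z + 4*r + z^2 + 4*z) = 4*r^3*z^2 + 12*r^3*z - 16*r^3 + 9*r^2*z^3 + 27*r^2*z^2 - 36*r^2*z + 6*r*z^4 + 18*r*z^3 - 24*r*z^2 + z^5 + 3*z^4 - 4*z^3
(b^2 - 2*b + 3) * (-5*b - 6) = -5*b^3 + 4*b^2 - 3*b - 18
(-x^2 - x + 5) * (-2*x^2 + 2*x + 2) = 2*x^4 - 14*x^2 + 8*x + 10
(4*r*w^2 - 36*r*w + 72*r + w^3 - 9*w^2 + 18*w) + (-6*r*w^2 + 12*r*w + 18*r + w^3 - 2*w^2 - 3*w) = -2*r*w^2 - 24*r*w + 90*r + 2*w^3 - 11*w^2 + 15*w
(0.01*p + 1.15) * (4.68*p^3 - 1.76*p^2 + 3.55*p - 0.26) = 0.0468*p^4 + 5.3644*p^3 - 1.9885*p^2 + 4.0799*p - 0.299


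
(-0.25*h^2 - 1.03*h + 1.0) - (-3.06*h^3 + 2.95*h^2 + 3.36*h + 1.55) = 3.06*h^3 - 3.2*h^2 - 4.39*h - 0.55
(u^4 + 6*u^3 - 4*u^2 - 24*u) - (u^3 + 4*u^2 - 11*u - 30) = u^4 + 5*u^3 - 8*u^2 - 13*u + 30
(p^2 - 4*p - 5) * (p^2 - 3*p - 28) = p^4 - 7*p^3 - 21*p^2 + 127*p + 140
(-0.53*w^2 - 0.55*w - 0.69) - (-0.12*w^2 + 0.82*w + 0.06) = -0.41*w^2 - 1.37*w - 0.75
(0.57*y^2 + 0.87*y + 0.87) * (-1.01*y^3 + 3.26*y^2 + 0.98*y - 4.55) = -0.5757*y^5 + 0.9795*y^4 + 2.5161*y^3 + 1.0953*y^2 - 3.1059*y - 3.9585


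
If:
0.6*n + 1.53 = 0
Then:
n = -2.55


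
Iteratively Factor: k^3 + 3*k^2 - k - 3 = (k - 1)*(k^2 + 4*k + 3) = (k - 1)*(k + 1)*(k + 3)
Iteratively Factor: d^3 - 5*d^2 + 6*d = (d)*(d^2 - 5*d + 6) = d*(d - 2)*(d - 3)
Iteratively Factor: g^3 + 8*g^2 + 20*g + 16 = (g + 4)*(g^2 + 4*g + 4) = (g + 2)*(g + 4)*(g + 2)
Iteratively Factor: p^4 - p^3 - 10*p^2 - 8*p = (p - 4)*(p^3 + 3*p^2 + 2*p) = (p - 4)*(p + 2)*(p^2 + p) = (p - 4)*(p + 1)*(p + 2)*(p)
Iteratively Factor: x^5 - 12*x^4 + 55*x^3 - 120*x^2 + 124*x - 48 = (x - 1)*(x^4 - 11*x^3 + 44*x^2 - 76*x + 48) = (x - 3)*(x - 1)*(x^3 - 8*x^2 + 20*x - 16) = (x - 3)*(x - 2)*(x - 1)*(x^2 - 6*x + 8) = (x - 4)*(x - 3)*(x - 2)*(x - 1)*(x - 2)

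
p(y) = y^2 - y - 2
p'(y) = 2*y - 1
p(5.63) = 24.07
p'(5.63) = 10.26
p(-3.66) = 15.06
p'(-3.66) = -8.32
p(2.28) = 0.92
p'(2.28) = 3.56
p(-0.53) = -1.19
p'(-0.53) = -2.06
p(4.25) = 11.81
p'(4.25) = 7.50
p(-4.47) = 22.45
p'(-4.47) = -9.94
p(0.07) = -2.07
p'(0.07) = -0.86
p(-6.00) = 40.00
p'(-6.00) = -13.00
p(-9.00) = 88.00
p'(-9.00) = -19.00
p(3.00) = 4.00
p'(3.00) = 5.00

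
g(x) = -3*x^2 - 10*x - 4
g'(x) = -6*x - 10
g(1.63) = -28.27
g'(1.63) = -19.78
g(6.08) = -175.70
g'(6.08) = -46.48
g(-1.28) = 3.88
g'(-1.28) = -2.32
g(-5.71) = -44.71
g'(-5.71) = 24.26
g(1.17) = -19.81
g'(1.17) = -17.02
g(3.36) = -71.47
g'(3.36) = -30.16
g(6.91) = -216.34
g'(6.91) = -51.46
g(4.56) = -111.98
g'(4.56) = -37.36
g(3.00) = -61.00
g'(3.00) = -28.00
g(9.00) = -337.00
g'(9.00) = -64.00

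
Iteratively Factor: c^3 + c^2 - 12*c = (c + 4)*(c^2 - 3*c) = c*(c + 4)*(c - 3)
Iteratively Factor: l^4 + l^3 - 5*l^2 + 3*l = (l)*(l^3 + l^2 - 5*l + 3) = l*(l + 3)*(l^2 - 2*l + 1) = l*(l - 1)*(l + 3)*(l - 1)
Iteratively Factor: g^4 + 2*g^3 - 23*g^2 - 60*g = (g - 5)*(g^3 + 7*g^2 + 12*g) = (g - 5)*(g + 4)*(g^2 + 3*g) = (g - 5)*(g + 3)*(g + 4)*(g)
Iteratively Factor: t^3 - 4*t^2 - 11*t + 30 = (t - 5)*(t^2 + t - 6) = (t - 5)*(t + 3)*(t - 2)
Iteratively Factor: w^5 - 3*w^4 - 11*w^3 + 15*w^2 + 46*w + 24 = (w - 4)*(w^4 + w^3 - 7*w^2 - 13*w - 6) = (w - 4)*(w - 3)*(w^3 + 4*w^2 + 5*w + 2) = (w - 4)*(w - 3)*(w + 1)*(w^2 + 3*w + 2) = (w - 4)*(w - 3)*(w + 1)^2*(w + 2)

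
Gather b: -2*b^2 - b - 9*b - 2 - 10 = -2*b^2 - 10*b - 12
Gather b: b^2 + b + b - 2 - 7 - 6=b^2 + 2*b - 15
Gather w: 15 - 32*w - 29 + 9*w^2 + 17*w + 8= 9*w^2 - 15*w - 6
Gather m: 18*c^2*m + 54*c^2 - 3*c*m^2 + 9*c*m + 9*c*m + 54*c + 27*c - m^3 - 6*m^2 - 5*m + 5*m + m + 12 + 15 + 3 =54*c^2 + 81*c - m^3 + m^2*(-3*c - 6) + m*(18*c^2 + 18*c + 1) + 30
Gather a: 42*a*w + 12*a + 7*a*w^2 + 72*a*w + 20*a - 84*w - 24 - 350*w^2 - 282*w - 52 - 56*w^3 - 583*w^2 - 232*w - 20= a*(7*w^2 + 114*w + 32) - 56*w^3 - 933*w^2 - 598*w - 96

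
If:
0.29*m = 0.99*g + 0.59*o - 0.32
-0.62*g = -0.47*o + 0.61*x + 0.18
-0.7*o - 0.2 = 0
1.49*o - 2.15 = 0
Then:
No Solution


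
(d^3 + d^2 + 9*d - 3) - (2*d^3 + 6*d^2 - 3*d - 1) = -d^3 - 5*d^2 + 12*d - 2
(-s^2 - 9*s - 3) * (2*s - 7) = -2*s^3 - 11*s^2 + 57*s + 21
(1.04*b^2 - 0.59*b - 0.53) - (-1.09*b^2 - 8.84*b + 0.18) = 2.13*b^2 + 8.25*b - 0.71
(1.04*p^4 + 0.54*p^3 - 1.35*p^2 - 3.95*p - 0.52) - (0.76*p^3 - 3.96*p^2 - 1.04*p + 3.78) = 1.04*p^4 - 0.22*p^3 + 2.61*p^2 - 2.91*p - 4.3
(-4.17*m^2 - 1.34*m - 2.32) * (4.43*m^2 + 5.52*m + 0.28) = -18.4731*m^4 - 28.9546*m^3 - 18.842*m^2 - 13.1816*m - 0.6496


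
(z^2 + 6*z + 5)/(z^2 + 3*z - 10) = (z + 1)/(z - 2)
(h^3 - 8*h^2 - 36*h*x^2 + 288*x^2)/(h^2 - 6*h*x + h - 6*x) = (h^2 + 6*h*x - 8*h - 48*x)/(h + 1)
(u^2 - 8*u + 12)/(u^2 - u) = (u^2 - 8*u + 12)/(u*(u - 1))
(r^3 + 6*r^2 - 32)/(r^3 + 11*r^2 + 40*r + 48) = (r - 2)/(r + 3)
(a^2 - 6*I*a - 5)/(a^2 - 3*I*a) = (a^2 - 6*I*a - 5)/(a*(a - 3*I))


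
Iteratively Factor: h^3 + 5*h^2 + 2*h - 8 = (h + 2)*(h^2 + 3*h - 4) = (h + 2)*(h + 4)*(h - 1)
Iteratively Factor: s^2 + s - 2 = (s + 2)*(s - 1)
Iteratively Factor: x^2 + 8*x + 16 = (x + 4)*(x + 4)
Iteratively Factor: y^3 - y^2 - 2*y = (y - 2)*(y^2 + y) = (y - 2)*(y + 1)*(y)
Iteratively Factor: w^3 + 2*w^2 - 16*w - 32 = (w + 2)*(w^2 - 16) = (w - 4)*(w + 2)*(w + 4)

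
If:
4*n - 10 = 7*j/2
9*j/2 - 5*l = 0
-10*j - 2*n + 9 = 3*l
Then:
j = 80/289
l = 72/289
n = 1585/578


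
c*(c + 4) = c^2 + 4*c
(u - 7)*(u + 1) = u^2 - 6*u - 7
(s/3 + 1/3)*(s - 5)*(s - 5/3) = s^3/3 - 17*s^2/9 + 5*s/9 + 25/9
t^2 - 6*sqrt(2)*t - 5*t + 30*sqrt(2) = (t - 5)*(t - 6*sqrt(2))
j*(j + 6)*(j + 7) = j^3 + 13*j^2 + 42*j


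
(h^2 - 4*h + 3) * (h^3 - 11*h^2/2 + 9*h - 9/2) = h^5 - 19*h^4/2 + 34*h^3 - 57*h^2 + 45*h - 27/2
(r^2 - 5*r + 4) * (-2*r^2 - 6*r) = -2*r^4 + 4*r^3 + 22*r^2 - 24*r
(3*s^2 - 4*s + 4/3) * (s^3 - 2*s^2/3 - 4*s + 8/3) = 3*s^5 - 6*s^4 - 8*s^3 + 208*s^2/9 - 16*s + 32/9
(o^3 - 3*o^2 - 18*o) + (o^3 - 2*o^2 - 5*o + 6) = 2*o^3 - 5*o^2 - 23*o + 6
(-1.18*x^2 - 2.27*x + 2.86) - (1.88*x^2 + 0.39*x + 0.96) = -3.06*x^2 - 2.66*x + 1.9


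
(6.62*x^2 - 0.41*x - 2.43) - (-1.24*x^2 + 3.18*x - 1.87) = 7.86*x^2 - 3.59*x - 0.56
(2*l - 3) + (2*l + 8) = 4*l + 5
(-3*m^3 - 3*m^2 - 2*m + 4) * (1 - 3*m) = 9*m^4 + 6*m^3 + 3*m^2 - 14*m + 4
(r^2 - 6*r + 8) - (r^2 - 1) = 9 - 6*r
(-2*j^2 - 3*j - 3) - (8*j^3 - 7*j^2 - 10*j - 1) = -8*j^3 + 5*j^2 + 7*j - 2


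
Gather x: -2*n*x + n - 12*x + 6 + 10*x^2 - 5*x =n + 10*x^2 + x*(-2*n - 17) + 6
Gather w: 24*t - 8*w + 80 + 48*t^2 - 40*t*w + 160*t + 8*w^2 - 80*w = 48*t^2 + 184*t + 8*w^2 + w*(-40*t - 88) + 80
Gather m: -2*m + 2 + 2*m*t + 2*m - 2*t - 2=2*m*t - 2*t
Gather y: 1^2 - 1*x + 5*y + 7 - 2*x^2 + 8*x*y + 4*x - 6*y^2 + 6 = -2*x^2 + 3*x - 6*y^2 + y*(8*x + 5) + 14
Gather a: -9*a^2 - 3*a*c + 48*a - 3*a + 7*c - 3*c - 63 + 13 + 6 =-9*a^2 + a*(45 - 3*c) + 4*c - 44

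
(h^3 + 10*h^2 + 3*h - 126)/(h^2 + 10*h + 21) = (h^2 + 3*h - 18)/(h + 3)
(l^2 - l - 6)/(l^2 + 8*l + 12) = (l - 3)/(l + 6)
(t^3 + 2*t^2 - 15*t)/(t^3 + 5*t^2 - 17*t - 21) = t*(t + 5)/(t^2 + 8*t + 7)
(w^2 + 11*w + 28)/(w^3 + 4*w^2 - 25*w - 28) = (w + 4)/(w^2 - 3*w - 4)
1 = 1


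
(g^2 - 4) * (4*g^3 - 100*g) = 4*g^5 - 116*g^3 + 400*g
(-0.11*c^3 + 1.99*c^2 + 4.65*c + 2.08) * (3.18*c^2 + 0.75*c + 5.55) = -0.3498*c^5 + 6.2457*c^4 + 15.669*c^3 + 21.1464*c^2 + 27.3675*c + 11.544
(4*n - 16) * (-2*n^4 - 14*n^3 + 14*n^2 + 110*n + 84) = -8*n^5 - 24*n^4 + 280*n^3 + 216*n^2 - 1424*n - 1344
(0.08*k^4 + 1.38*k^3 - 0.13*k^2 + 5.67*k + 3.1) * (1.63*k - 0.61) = 0.1304*k^5 + 2.2006*k^4 - 1.0537*k^3 + 9.3214*k^2 + 1.5943*k - 1.891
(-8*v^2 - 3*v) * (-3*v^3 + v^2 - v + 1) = 24*v^5 + v^4 + 5*v^3 - 5*v^2 - 3*v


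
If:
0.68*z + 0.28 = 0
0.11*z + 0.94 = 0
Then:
No Solution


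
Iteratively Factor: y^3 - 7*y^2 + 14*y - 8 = (y - 2)*(y^2 - 5*y + 4) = (y - 2)*(y - 1)*(y - 4)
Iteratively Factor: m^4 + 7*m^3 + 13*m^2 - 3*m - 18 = (m + 2)*(m^3 + 5*m^2 + 3*m - 9) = (m + 2)*(m + 3)*(m^2 + 2*m - 3) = (m - 1)*(m + 2)*(m + 3)*(m + 3)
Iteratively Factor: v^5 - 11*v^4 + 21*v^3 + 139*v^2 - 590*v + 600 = (v - 2)*(v^4 - 9*v^3 + 3*v^2 + 145*v - 300) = (v - 5)*(v - 2)*(v^3 - 4*v^2 - 17*v + 60) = (v - 5)^2*(v - 2)*(v^2 + v - 12) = (v - 5)^2*(v - 2)*(v + 4)*(v - 3)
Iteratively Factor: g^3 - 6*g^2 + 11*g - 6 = (g - 2)*(g^2 - 4*g + 3) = (g - 2)*(g - 1)*(g - 3)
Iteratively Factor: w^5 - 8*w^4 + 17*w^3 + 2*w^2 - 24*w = (w + 1)*(w^4 - 9*w^3 + 26*w^2 - 24*w) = (w - 4)*(w + 1)*(w^3 - 5*w^2 + 6*w) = (w - 4)*(w - 2)*(w + 1)*(w^2 - 3*w) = (w - 4)*(w - 3)*(w - 2)*(w + 1)*(w)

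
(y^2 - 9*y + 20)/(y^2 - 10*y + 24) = (y - 5)/(y - 6)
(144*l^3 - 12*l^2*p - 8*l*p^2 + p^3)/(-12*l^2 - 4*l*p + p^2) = (-24*l^2 - 2*l*p + p^2)/(2*l + p)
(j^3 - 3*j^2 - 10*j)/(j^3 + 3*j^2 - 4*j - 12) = j*(j - 5)/(j^2 + j - 6)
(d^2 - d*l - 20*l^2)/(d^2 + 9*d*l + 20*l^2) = (d - 5*l)/(d + 5*l)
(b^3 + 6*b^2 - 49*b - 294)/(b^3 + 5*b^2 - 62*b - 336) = (b - 7)/(b - 8)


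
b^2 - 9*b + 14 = (b - 7)*(b - 2)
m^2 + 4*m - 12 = (m - 2)*(m + 6)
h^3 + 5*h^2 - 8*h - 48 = (h - 3)*(h + 4)^2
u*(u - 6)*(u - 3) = u^3 - 9*u^2 + 18*u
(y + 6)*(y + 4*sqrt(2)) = y^2 + 4*sqrt(2)*y + 6*y + 24*sqrt(2)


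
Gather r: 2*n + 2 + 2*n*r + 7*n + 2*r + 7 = 9*n + r*(2*n + 2) + 9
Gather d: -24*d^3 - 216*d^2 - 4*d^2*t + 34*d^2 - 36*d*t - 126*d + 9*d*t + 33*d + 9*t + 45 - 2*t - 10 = -24*d^3 + d^2*(-4*t - 182) + d*(-27*t - 93) + 7*t + 35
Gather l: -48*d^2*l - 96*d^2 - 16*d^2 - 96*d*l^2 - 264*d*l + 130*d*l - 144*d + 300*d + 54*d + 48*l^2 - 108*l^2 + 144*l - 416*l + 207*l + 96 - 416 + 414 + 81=-112*d^2 + 210*d + l^2*(-96*d - 60) + l*(-48*d^2 - 134*d - 65) + 175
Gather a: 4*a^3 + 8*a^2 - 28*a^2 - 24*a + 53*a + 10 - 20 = 4*a^3 - 20*a^2 + 29*a - 10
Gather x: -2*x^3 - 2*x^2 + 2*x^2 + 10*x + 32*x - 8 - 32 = -2*x^3 + 42*x - 40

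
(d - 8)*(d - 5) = d^2 - 13*d + 40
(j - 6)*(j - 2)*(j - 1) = j^3 - 9*j^2 + 20*j - 12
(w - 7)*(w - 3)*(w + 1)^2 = w^4 - 8*w^3 + 2*w^2 + 32*w + 21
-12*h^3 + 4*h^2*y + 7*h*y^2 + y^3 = (-h + y)*(2*h + y)*(6*h + y)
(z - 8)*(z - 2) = z^2 - 10*z + 16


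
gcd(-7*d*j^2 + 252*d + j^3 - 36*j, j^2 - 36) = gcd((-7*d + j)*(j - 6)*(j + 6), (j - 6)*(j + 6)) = j^2 - 36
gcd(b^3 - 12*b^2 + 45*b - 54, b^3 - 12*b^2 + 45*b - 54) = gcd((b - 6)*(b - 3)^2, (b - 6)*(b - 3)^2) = b^3 - 12*b^2 + 45*b - 54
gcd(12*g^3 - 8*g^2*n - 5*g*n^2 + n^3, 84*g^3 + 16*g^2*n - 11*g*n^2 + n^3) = 12*g^2 + 4*g*n - n^2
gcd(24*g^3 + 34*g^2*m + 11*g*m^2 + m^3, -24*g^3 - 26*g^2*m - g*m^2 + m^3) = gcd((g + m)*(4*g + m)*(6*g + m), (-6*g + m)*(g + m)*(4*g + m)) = 4*g^2 + 5*g*m + m^2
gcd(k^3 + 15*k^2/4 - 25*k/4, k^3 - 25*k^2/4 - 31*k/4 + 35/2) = k - 5/4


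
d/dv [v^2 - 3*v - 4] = 2*v - 3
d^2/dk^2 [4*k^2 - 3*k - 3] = 8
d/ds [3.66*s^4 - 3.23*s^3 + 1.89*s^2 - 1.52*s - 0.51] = 14.64*s^3 - 9.69*s^2 + 3.78*s - 1.52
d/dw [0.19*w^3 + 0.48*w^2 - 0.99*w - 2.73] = 0.57*w^2 + 0.96*w - 0.99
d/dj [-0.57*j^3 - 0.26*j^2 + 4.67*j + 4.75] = -1.71*j^2 - 0.52*j + 4.67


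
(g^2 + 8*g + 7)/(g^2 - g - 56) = (g + 1)/(g - 8)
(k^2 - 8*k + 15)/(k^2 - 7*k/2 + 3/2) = 2*(k - 5)/(2*k - 1)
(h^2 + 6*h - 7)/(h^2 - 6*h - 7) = (-h^2 - 6*h + 7)/(-h^2 + 6*h + 7)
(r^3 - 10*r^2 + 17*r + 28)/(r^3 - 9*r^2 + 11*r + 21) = (r - 4)/(r - 3)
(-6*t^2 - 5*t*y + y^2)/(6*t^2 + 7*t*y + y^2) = (-6*t + y)/(6*t + y)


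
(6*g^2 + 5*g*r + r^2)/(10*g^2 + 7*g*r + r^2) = (3*g + r)/(5*g + r)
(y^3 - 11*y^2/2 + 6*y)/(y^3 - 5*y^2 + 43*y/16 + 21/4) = 8*y*(2*y - 3)/(16*y^2 - 16*y - 21)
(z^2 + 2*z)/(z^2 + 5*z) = (z + 2)/(z + 5)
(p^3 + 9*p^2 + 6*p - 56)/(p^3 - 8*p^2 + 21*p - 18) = (p^2 + 11*p + 28)/(p^2 - 6*p + 9)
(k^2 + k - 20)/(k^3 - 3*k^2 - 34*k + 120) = (k + 5)/(k^2 + k - 30)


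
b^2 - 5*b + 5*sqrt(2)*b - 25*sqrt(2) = (b - 5)*(b + 5*sqrt(2))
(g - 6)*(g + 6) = g^2 - 36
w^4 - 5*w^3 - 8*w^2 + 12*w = w*(w - 6)*(w - 1)*(w + 2)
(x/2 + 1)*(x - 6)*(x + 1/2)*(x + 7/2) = x^4/2 - 105*x^2/8 - 55*x/2 - 21/2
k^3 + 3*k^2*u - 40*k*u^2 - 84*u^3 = (k - 6*u)*(k + 2*u)*(k + 7*u)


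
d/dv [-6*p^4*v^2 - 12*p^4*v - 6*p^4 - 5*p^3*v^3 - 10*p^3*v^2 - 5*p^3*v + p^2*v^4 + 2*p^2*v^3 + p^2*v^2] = p^2*(-12*p^2*v - 12*p^2 - 15*p*v^2 - 20*p*v - 5*p + 4*v^3 + 6*v^2 + 2*v)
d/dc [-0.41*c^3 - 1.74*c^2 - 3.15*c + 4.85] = -1.23*c^2 - 3.48*c - 3.15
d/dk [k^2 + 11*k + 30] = 2*k + 11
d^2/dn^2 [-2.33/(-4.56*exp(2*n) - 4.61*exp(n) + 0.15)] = (2.33*(9.12*exp(n) + 4.61)*(18.24*exp(n) + 9.22)*exp(n) - (42.4992*exp(n) + 10.7413)*(4.56*exp(2*n) + 4.61*exp(n) - 0.15))*exp(n)/(4.56*exp(2*n) + 4.61*exp(n) - 0.15)^3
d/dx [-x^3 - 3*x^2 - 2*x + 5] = -3*x^2 - 6*x - 2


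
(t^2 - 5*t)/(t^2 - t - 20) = t/(t + 4)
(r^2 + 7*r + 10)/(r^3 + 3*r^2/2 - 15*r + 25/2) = 2*(r + 2)/(2*r^2 - 7*r + 5)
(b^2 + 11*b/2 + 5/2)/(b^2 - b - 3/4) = 2*(b + 5)/(2*b - 3)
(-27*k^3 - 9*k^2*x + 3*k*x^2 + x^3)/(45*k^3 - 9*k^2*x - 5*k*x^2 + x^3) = (3*k + x)/(-5*k + x)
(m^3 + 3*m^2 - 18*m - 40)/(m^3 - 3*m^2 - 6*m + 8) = (m + 5)/(m - 1)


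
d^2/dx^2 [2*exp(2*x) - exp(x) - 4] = (8*exp(x) - 1)*exp(x)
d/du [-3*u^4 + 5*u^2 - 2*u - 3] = -12*u^3 + 10*u - 2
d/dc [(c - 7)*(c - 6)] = 2*c - 13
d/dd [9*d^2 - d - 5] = 18*d - 1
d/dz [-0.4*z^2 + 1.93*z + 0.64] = 1.93 - 0.8*z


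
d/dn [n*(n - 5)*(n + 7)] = 3*n^2 + 4*n - 35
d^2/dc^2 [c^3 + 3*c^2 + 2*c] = 6*c + 6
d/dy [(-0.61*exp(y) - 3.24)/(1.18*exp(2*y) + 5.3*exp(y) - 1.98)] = (0.7198*exp(2*y) + 7.6464*exp(y) + 18.3798)*exp(y)/(1.3924*exp(4*y) + 12.508*exp(3*y) + 23.4172*exp(2*y) - 20.988*exp(y) + 3.9204)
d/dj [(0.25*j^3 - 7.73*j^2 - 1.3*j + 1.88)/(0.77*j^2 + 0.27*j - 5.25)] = (0.1925*j^4 + 0.135*j^3 - 5.0236*j^2 + 78.2698*j + 6.3174)/(0.5929*j^4 + 0.4158*j^3 - 8.0121*j^2 - 2.835*j + 27.5625)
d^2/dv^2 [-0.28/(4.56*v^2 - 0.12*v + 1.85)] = (11.644416*v^2 - 0.306432*v - 0.28*(9.12*v - 0.12)*(18.24*v - 0.24) + 4.72416)/(4.56*v^2 - 0.12*v + 1.85)^3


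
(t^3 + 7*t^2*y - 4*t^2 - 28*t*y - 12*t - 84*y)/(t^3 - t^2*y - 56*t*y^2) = (-t^2 + 4*t + 12)/(t*(-t + 8*y))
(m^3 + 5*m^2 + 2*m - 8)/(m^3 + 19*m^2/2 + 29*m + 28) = 2*(m - 1)/(2*m + 7)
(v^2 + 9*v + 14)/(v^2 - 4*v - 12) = (v + 7)/(v - 6)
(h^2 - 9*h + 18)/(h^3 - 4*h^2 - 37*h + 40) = (h^2 - 9*h + 18)/(h^3 - 4*h^2 - 37*h + 40)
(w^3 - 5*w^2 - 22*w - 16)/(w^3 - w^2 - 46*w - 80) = (w + 1)/(w + 5)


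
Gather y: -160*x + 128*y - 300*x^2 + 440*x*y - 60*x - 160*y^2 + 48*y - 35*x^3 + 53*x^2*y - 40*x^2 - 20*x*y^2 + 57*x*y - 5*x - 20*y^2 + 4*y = -35*x^3 - 340*x^2 - 225*x + y^2*(-20*x - 180) + y*(53*x^2 + 497*x + 180)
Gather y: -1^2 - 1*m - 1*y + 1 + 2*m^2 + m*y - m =2*m^2 - 2*m + y*(m - 1)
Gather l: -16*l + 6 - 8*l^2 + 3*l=-8*l^2 - 13*l + 6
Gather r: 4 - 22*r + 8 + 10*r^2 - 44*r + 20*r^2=30*r^2 - 66*r + 12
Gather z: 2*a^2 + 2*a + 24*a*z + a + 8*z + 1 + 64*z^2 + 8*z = 2*a^2 + 3*a + 64*z^2 + z*(24*a + 16) + 1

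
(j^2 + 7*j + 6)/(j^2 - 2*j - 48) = (j + 1)/(j - 8)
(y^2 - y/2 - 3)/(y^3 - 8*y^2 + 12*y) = (y + 3/2)/(y*(y - 6))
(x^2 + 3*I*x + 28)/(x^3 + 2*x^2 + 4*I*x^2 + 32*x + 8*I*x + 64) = (x + 7*I)/(x^2 + x*(2 + 8*I) + 16*I)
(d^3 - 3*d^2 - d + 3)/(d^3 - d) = (d - 3)/d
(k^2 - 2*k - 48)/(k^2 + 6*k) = (k - 8)/k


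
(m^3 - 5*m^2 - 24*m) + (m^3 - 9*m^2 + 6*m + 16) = 2*m^3 - 14*m^2 - 18*m + 16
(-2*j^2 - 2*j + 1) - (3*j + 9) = -2*j^2 - 5*j - 8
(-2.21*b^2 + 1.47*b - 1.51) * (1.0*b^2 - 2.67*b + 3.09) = -2.21*b^4 + 7.3707*b^3 - 12.2638*b^2 + 8.574*b - 4.6659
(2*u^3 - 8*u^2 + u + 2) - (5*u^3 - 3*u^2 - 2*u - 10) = -3*u^3 - 5*u^2 + 3*u + 12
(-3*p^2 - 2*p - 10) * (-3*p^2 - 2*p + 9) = 9*p^4 + 12*p^3 + 7*p^2 + 2*p - 90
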